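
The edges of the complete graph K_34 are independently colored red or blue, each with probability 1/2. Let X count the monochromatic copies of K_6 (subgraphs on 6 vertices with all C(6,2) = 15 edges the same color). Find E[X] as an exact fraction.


Let X = Σ_S X_S over the C(34, 6) = 1344904 subsets S of size 6, where X_S = 1 if the K_6 on S is monochromatic.
For a fixed S, the K_6 on S has C(6, 2) = 15 edges. P[all 15 edges red] = (1/2)^15, and likewise for blue, so P[monochromatic] = 2·(1/2)^15 = 2^{1 − 15} = 1/16384.
By linearity: E[X] = C(34, 6) · 2^{1 − 15} = 1344904 · 1/16384 = 168113/2048.
Numerically: E[X] ≈ 82.086426.

E[X] = C(34,6)·2^(1−C(6,2)) = 168113/2048 ≈ 82.086426.


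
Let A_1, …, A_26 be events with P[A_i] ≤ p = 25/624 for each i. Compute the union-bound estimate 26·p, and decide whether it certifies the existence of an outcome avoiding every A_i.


Union bound: P[∪_{i=1}^{26} A_i] ≤ Σ_i P[A_i] ≤ 26·p = 26·(25/624) = 25/24.
Numerically: 25/24 ≈ 1.042.
Is 25/24 < 1? NO.
Since the bound 25/24 is ≥ 1, the union bound is uninformative here; it does NOT by itself certify existence.

26·p = 25/24 ≈ 1.042; existence NOT certified by the union bound.


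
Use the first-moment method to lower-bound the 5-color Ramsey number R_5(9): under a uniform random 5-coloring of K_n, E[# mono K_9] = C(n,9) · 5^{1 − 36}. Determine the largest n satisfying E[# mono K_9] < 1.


We need C(n, 9) · 5^{1 − 36} < 1, i.e. C(n, 9) < 5^{36 − 1} = 2910383045673370361328125.
Check values of n near the boundary:
  n = 2168: C(2168, 9) = 2867804175977929537095120; 2867804175977929537095120 < 2910383045673370361328125? YES
  n = 2169: C(2169, 9) = 2879753360044504243499683; 2879753360044504243499683 < 2910383045673370361328125? YES
  n = 2170: C(2170, 9) = 2891746779868845075610510; 2891746779868845075610510 < 2910383045673370361328125? YES
  n = 2171: C(2171, 9) = 2903784578674959601827205; 2903784578674959601827205 < 2910383045673370361328125? YES
  n = 2172: C(2172, 9) = 2915866900084148060642020; 2915866900084148060642020 < 2910383045673370361328125? NO
  n = 2173: C(2173, 9) = 2927993888115921319674265; 2927993888115921319674265 < 2910383045673370361328125? NO
The largest n with C(n, 9) < 2910383045673370361328125 is n = 2171 (where E[X] = 580756915734991920365441/582076609134674072265625 ≈ 0.997733). Hence R_5(9) > 2171, i.e. R_5(9) ≥ 2172.

Largest n = 2171; hence R_5(9) > 2171.


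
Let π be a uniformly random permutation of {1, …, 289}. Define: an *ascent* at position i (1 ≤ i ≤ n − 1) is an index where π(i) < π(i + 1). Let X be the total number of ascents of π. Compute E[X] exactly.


Write X = Σ X_I over i = 1, …, 288, with X_I the indicator of one ascent.
There are 288 indicators.
For each fixed i, the pair (π(i), π(i+1)) is a uniformly random ordered pair of distinct values from {1, …, 289}; by symmetry P[π(i) < π(i+1)] = 1/2.
By linearity: E[X] = 288 · (1/2) = (289 − 1) · (1/2) = 144 ≈ 144.00000.

E[X] = 144 = 144.00000.


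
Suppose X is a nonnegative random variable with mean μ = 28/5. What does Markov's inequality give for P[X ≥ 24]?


μ = E[X] = 28/5, a = 24.
Markov: P[X ≥ 24] ≤ μ/a = (28/5)/24 = 7/30.
Numerically: ≈ 0.233.
(Since a = 24 > μ = 5.600, the bound 7/30 is < 1 and informative.)

P[X ≥ 24] ≤ 7/30 ≈ 0.233.


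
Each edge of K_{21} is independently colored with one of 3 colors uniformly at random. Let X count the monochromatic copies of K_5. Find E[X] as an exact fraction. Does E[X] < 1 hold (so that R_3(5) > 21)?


E[X] = C(21, 5) · 3^{1 − 10} = 20349 · 3^{−9} = 20349/19683.
As a reduced fraction: E[X] = 2261/2187 ≈ 1.0338.
Is E[X] < 1? NO.
Since E[X] ≥ 1, the first-moment bound is inconclusive at n = 21; it does NOT by itself certify R_3(5) > 21.

E[X] = 2261/2187 ≈ 1.0338; E[X] ≥ 1; first-moment method inconclusive here.


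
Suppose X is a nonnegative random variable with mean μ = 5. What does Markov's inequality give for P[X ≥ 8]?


μ = E[X] = 5, a = 8.
Markov: P[X ≥ 8] ≤ μ/a = (5)/8 = 5/8.
Numerically: ≈ 0.62500.
(Since a = 8 > μ = 5.00000, the bound 5/8 is < 1 and informative.)

P[X ≥ 8] ≤ 5/8 ≈ 0.62500.


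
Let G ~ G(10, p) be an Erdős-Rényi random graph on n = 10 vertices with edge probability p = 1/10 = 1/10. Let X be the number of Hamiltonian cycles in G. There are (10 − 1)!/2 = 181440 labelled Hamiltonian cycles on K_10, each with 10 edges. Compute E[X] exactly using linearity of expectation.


K_10 has (10 − 1)!/2 = 181440 labelled Hamiltonian cycles.
For each such Hamiltonian cycle H, let X_H = 1 if all 10 edges of H are present in G. Then P[X_H = 1] = p^{10} = (1/10)^{10} = 1/10000000000.
By linearity of expectation: E[X] = Σ_H E[X_H] = 181440 · p^{10} = 181440 · 1/10000000000 = 567/31250000.
Numerically: E[X] ≈ 1.81e-05.

E[X] = 181440 · (1/10)^{10} = 567/31250000 ≈ 1.81e-05.


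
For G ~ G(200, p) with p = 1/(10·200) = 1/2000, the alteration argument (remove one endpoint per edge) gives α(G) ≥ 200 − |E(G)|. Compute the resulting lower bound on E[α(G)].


E[|E(G)|] = C(200, 2)·p = 19900 · (1/2000) = 199/20.
E[α(G)] ≥ n − E[|E(G)|] = 200 − 199/20 = 3801/20.
Numerically: ≈ 190.050.
(This is only a lower bound; the true E[α(G)] may be larger.)

E[α(G)] ≥ 3801/20 ≈ 190.050.


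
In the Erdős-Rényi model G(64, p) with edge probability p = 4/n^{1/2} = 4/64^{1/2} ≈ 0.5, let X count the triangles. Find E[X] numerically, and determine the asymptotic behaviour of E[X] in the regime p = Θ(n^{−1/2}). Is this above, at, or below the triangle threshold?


Number of potential triangles: C(64, 3) = 41664.
Each occurs with probability p³ ≈ (0.5)³ ≈ 1.25000000e-01.
By linearity: E[X] = C(64, 3)·p³ ≈ 41664 · 1.25000000e-01 ≈ 5208.000000.
Since α = 1/2 < 1, p = c/n^{1/2} ≫ 1/n is above the triangle threshold p ~ 1/n. Asymptotically E[X] ~ (c³/6)·n^{3(1−α)} = (4³/6)·n^{1.5} → ∞; triangles are abundant w.h.p.

E[X] ≈ 5208.000000; in regime p = Θ(1/n^{1/2}) E[X] diverges (above the triangle threshold p ~ 1/n).


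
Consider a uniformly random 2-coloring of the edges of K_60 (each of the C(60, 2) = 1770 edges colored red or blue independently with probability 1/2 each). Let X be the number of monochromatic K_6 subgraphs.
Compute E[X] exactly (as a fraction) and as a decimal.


Let X = Σ_S X_S over the C(60, 6) = 50063860 subsets S of size 6, where X_S = 1 if the K_6 on S is monochromatic.
For a fixed S, the K_6 on S has C(6, 2) = 15 edges. P[all 15 edges red] = (1/2)^15, and likewise for blue, so P[monochromatic] = 2·(1/2)^15 = 2^{1 − 15} = 1/16384.
By linearity of expectation: E[X] = C(60, 6) · 2^{1 − 15} = 50063860 · 1/16384 = 12515965/4096.
Numerically: E[X] ≈ 3055.6555.

E[X] = C(60,6)·2^(1−C(6,2)) = 12515965/4096 ≈ 3055.6555.


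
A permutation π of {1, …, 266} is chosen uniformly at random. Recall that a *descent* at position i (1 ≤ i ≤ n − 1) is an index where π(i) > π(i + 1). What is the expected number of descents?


Write X = Σ X_I over i = 1, …, 265, with X_I the indicator of one descent.
There are 265 indicators.
For each fixed i, the pair (π(i), π(i+1)) is a uniformly random ordered pair of distinct values from {1, …, 266}; by symmetry P[π(i) > π(i+1)] = 1/2.
By linearity: E[X] = 265 · (1/2) = (266 − 1) · (1/2) = 265/2 ≈ 132.500.

E[X] = 265/2 = 132.500.


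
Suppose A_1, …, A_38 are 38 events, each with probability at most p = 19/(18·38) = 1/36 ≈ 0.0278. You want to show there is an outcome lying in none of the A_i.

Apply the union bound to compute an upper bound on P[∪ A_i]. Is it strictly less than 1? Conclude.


Union bound: P[∪_{i=1}^{38} A_i] ≤ Σ_i P[A_i] ≤ 38·p = 38·(1/36) = 19/18.
Numerically: 19/18 ≈ 1.0556.
Is 19/18 < 1? NO.
Since the bound 19/18 is ≥ 1, the union bound is uninformative here; it does NOT by itself certify existence.

38·p = 19/18 ≈ 1.0556; existence NOT certified by the union bound.


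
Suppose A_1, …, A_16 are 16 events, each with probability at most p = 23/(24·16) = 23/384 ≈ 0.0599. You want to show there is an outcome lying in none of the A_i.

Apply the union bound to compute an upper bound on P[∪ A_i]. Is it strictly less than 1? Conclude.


Union bound: P[∪_{i=1}^{16} A_i] ≤ Σ_i P[A_i] ≤ 16·p = 16·(23/384) = 23/24.
Numerically: 23/24 ≈ 0.9583.
Is 23/24 < 1? YES.
Since P[∪ A_i] ≤ 23/24 < 1, the complement has P[∩ A_i^c] ≥ 1 − 23/24 = 1/24 > 0, so some outcome avoids every A_i.

16·p = 23/24 ≈ 0.9583; existence CERTIFIED by the union bound.


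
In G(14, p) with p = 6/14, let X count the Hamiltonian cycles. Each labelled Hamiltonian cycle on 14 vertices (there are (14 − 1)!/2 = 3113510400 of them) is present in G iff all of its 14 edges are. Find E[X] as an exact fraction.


K_14 has (14 − 1)!/2 = 3113510400 labelled Hamiltonian cycles.
For each such Hamiltonian cycle H, let X_H = 1 if all 14 edges of H are present in G. Then P[X_H = 1] = p^{14} = (3/7)^{14} = 4782969/678223072849.
By linearity of expectation: E[X] = Σ_H E[X_H] = 3113510400 · p^{14} = 3113510400 · 4782969/678223072849 = 2127403389196800/96889010407.
Numerically: E[X] ≈ 2.2e+04.

E[X] = 3113510400 · (3/7)^{14} = 2127403389196800/96889010407 ≈ 2.2e+04.


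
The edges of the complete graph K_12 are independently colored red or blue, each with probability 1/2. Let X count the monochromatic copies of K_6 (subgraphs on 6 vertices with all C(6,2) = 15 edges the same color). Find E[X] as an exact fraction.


Let X = Σ_S X_S over the C(12, 6) = 924 subsets S of size 6, where X_S = 1 if the K_6 on S is monochromatic.
For a fixed S, the K_6 on S has C(6, 2) = 15 edges. P[all 15 edges red] = (1/2)^15, and likewise for blue, so P[monochromatic] = 2·(1/2)^15 = 2^{1 − 15} = 1/16384.
By linearity: E[X] = C(12, 6) · 2^{1 − 15} = 924 · 1/16384 = 231/4096.
Numerically: E[X] ≈ 0.05640.

E[X] = C(12,6)·2^(1−C(6,2)) = 231/4096 ≈ 0.05640.


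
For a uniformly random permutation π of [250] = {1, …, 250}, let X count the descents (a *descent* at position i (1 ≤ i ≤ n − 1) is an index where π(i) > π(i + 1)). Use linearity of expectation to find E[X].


Write X = Σ X_I over i = 1, …, 249, with X_I the indicator of one descent.
There are 249 indicators.
For each fixed i, the pair (π(i), π(i+1)) is a uniformly random ordered pair of distinct values from {1, …, 250}; by symmetry P[π(i) > π(i+1)] = 1/2.
By linearity: E[X] = 249 · (1/2) = (250 − 1) · (1/2) = 249/2 ≈ 124.500.

E[X] = 249/2 = 124.500.


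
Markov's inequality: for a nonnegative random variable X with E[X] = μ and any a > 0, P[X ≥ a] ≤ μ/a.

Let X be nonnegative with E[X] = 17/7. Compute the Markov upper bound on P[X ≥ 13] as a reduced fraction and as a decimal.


μ = E[X] = 17/7, a = 13.
Markov: P[X ≥ 13] ≤ μ/a = (17/7)/13 = 17/91.
Numerically: ≈ 0.186813.
(Since a = 13 > μ = 2.428571, the bound 17/91 is < 1 and informative.)

P[X ≥ 13] ≤ 17/91 ≈ 0.186813.


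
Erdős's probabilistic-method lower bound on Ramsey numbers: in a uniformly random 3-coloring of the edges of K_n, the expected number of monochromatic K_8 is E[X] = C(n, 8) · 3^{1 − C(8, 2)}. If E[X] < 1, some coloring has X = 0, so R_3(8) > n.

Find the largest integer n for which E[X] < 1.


We need C(n, 8) · 3^{1 − 28} < 1, i.e. C(n, 8) < 3^{28 − 1} = 7625597484987.
Check values of n near the boundary:
  n = 150: C(150, 8) = 5257211409450; 5257211409450 < 7625597484987? YES
  n = 151: C(151, 8) = 5551321138650; 5551321138650 < 7625597484987? YES
  n = 152: C(152, 8) = 5859727868575; 5859727868575 < 7625597484987? YES
  n = 153: C(153, 8) = 6183023199255; 6183023199255 < 7625597484987? YES
  n = 154: C(154, 8) = 6521818990995; 6521818990995 < 7625597484987? YES
  n = 155: C(155, 8) = 6876747915675; 6876747915675 < 7625597484987? YES
  n = 156: C(156, 8) = 7248464019225; 7248464019225 < 7625597484987? YES
  n = 157: C(157, 8) = 7637643295425; 7637643295425 < 7625597484987? NO
  n = 158: C(158, 8) = 8044984271181; 8044984271181 < 7625597484987? NO
  n = 159: C(159, 8) = 8471208603429; 8471208603429 < 7625597484987? NO
The largest n with C(n, 8) < 7625597484987 is n = 156 (where E[X] = 805384891025/847288609443 ≈ 0.950544). Hence R_3(8) > 156, i.e. R_3(8) ≥ 157.

Largest n = 156; hence R_3(8) > 156.


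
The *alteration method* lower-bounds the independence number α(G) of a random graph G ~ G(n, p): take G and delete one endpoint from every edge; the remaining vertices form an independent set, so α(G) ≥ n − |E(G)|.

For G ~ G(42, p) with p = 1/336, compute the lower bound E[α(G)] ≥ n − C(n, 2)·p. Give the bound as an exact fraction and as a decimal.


E[|E(G)|] = C(42, 2)·p = 861 · (1/336) = 41/16.
E[α(G)] ≥ n − E[|E(G)|] = 42 − 41/16 = 631/16.
Numerically: ≈ 39.4375.
(This is only a lower bound; the true E[α(G)] may be larger.)

E[α(G)] ≥ 631/16 ≈ 39.4375.


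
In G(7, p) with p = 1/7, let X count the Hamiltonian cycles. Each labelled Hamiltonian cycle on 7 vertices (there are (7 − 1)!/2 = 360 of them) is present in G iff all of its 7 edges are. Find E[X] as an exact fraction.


K_7 has (7 − 1)!/2 = 360 labelled Hamiltonian cycles.
For each such Hamiltonian cycle H, let X_H = 1 if all 7 edges of H are present in G. Then P[X_H = 1] = p^{7} = (1/7)^{7} = 1/823543.
By linearity of expectation: E[X] = Σ_H E[X_H] = 360 · p^{7} = 360 · 1/823543 = 360/823543.
Numerically: E[X] ≈ 0.000437136.

E[X] = 360 · (1/7)^{7} = 360/823543 ≈ 0.000437136.


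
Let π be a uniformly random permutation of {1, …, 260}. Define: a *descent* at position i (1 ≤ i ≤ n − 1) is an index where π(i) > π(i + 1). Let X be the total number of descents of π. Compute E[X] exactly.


Write X = Σ X_I over i = 1, …, 259, with X_I the indicator of one descent.
There are 259 indicators.
For each fixed i, the pair (π(i), π(i+1)) is a uniformly random ordered pair of distinct values from {1, …, 260}; by symmetry P[π(i) > π(i+1)] = 1/2.
By linearity: E[X] = 259 · (1/2) = (260 − 1) · (1/2) = 259/2 ≈ 129.500.

E[X] = 259/2 = 129.500.


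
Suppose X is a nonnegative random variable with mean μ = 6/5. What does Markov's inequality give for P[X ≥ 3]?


μ = E[X] = 6/5, a = 3.
Markov: P[X ≥ 3] ≤ μ/a = (6/5)/3 = 2/5.
Numerically: ≈ 0.4000.
(Since a = 3 > μ = 1.2000, the bound 2/5 is < 1 and informative.)

P[X ≥ 3] ≤ 2/5 ≈ 0.4000.


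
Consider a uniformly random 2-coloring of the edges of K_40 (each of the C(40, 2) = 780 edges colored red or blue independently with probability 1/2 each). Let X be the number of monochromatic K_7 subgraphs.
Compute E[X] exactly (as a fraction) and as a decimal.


Let X = Σ_S X_S over the C(40, 7) = 18643560 subsets S of size 7, where X_S = 1 if the K_7 on S is monochromatic.
For a fixed S, the K_7 on S has C(7, 2) = 21 edges. P[all 21 edges red] = (1/2)^21, and likewise for blue, so P[monochromatic] = 2·(1/2)^21 = 2^{1 − 21} = 1/1048576.
By linearity: E[X] = C(40, 7) · 2^{1 − 21} = 18643560 · 1/1048576 = 2330445/131072.
Numerically: E[X] ≈ 17.780.

E[X] = C(40,7)·2^(1−C(7,2)) = 2330445/131072 ≈ 17.780.


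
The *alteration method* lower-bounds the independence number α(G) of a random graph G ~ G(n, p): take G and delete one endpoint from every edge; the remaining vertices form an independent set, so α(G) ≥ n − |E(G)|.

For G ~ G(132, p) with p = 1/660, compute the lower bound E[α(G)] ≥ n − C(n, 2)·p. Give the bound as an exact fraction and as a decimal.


E[|E(G)|] = C(132, 2)·p = 8646 · (1/660) = 131/10.
E[α(G)] ≥ n − E[|E(G)|] = 132 − 131/10 = 1189/10.
Numerically: ≈ 118.900.
(This is only a lower bound; the true E[α(G)] may be larger.)

E[α(G)] ≥ 1189/10 ≈ 118.900.


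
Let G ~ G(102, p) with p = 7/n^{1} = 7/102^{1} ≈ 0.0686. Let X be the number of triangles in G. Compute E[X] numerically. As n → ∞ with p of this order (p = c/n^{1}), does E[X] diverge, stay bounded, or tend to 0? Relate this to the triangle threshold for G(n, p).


Number of potential triangles: C(102, 3) = 171700.
Each occurs with probability p³ ≈ (0.0686)³ ≈ 3.23217e-04.
By linearity: E[X] = C(102, 3)·p³ ≈ 171700 · 3.23217e-04 ≈ 55.496.
Here α = 1, so p = 7/n is exactly at the triangle threshold p ~ 1/n. Asymptotically E[X] → c³/6 = 7³/6 = 343/6 ≈ 57.167, a bounded constant. In this regime the triangle count is asymptotically Poisson(c³/6).

E[X] ≈ 55.496; in regime p = Θ(1/n^{1}) E[X] stays bounded (at the triangle threshold p ~ 1/n).


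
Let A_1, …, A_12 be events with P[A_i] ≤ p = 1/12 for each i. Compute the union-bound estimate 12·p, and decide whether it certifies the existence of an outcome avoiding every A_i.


Union bound: P[∪_{i=1}^{12} A_i] ≤ Σ_i P[A_i] ≤ 12·p = 12·(1/12) = 1.
Numerically: 1 ≈ 1.000000.
Is 1 < 1? NO.
Since the bound 1 is ≥ 1, the union bound is uninformative here; it does NOT by itself certify existence.

12·p = 1 ≈ 1.000000; existence NOT certified by the union bound.


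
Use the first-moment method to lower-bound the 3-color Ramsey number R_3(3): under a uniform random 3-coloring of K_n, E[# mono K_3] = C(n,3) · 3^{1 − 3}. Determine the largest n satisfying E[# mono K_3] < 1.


We need C(n, 3) · 3^{1 − 3} < 1, i.e. C(n, 3) < 3^{3 − 1} = 9.
Check values of n near the boundary:
  n = 3: C(3, 3) = 1; 1 < 9? YES
  n = 4: C(4, 3) = 4; 4 < 9? YES
  n = 5: C(5, 3) = 10; 10 < 9? NO
The largest n with C(n, 3) < 9 is n = 4 (where E[X] = 4/9 ≈ 0.4444). Hence R_3(3) > 4, i.e. R_3(3) ≥ 5.

Largest n = 4; hence R_3(3) > 4.


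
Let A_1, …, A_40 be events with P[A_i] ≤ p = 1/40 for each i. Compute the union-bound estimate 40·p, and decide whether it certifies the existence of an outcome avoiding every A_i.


Union bound: P[∪_{i=1}^{40} A_i] ≤ Σ_i P[A_i] ≤ 40·p = 40·(1/40) = 1.
Numerically: 1 ≈ 1.000.
Is 1 < 1? NO.
Since the bound 1 is ≥ 1, the union bound is uninformative here; it does NOT by itself certify existence.

40·p = 1 ≈ 1.000; existence NOT certified by the union bound.


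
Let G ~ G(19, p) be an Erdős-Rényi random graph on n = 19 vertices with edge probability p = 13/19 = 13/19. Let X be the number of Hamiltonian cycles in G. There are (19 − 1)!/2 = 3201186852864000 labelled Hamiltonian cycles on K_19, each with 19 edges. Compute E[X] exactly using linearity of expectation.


K_19 has (19 − 1)!/2 = 3201186852864000 labelled Hamiltonian cycles.
For each such Hamiltonian cycle H, let X_H = 1 if all 19 edges of H are present in G. Then P[X_H = 1] = p^{19} = (13/19)^{19} = 1461920290375446110677/1978419655660313589123979.
Summing the indicators: E[X] = Σ_H E[X_H] = 3201186852864000 · p^{19} = 3201186852864000 · 1461920290375446110677/1978419655660313589123979 = 4679880013484999364018134658428928000/1978419655660313589123979.
Numerically: E[X] ≈ 2.37e+12.

E[X] = 3201186852864000 · (13/19)^{19} = 4679880013484999364018134658428928000/1978419655660313589123979 ≈ 2.37e+12.


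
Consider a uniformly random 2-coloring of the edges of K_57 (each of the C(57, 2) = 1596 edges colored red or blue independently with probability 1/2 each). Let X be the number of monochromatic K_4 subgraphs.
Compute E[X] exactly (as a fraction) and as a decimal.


Let X = Σ_S X_S over the C(57, 4) = 395010 subsets S of size 4, where X_S = 1 if the K_4 on S is monochromatic.
For a fixed S, the K_4 on S has C(4, 2) = 6 edges. P[all 6 edges red] = (1/2)^6, and likewise for blue, so P[monochromatic] = 2·(1/2)^6 = 2^{1 − 6} = 1/32.
By linearity of expectation: E[X] = C(57, 4) · 2^{1 − 6} = 395010 · 1/32 = 197505/16.
Numerically: E[X] ≈ 12344.062.

E[X] = C(57,4)·2^(1−C(4,2)) = 197505/16 ≈ 12344.062.


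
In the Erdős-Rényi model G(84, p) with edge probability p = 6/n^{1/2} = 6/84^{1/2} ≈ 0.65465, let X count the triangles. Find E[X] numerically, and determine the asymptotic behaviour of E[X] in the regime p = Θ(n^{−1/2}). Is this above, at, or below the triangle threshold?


Number of potential triangles: C(84, 3) = 95284.
Each occurs with probability p³ ≈ (0.65465)³ ≈ 2.8056586e-01.
By linearity: E[X] = C(84, 3)·p³ ≈ 95284 · 2.8056586e-01 ≈ 26733.43730.
Since α = 1/2 < 1, p = c/n^{1/2} ≫ 1/n is above the triangle threshold p ~ 1/n. Asymptotically E[X] ~ (c³/6)·n^{3(1−α)} = (6³/6)·n^{1.5} → ∞; triangles are abundant w.h.p.

E[X] ≈ 26733.43730; in regime p = Θ(1/n^{1/2}) E[X] diverges (above the triangle threshold p ~ 1/n).


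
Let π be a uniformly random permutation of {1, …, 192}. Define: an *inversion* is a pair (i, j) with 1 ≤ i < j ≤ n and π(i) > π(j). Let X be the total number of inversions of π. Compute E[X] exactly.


Write X = Σ X_I over the C(192, 2) = 18336 pairs i < j, with X_I the indicator of one inversion.
There are 18336 indicators.
For each fixed pair i < j, the values π(i) and π(j) are two distinct elements of {1, …, 192} in uniformly random order; by symmetry P[π(i) > π(j)] = 1/2.
By linearity: E[X] = 18336 · (1/2) = C(192, 2) · (1/2) = 18336/2 = 9168 ≈ 9168.000000.

E[X] = 9168 = 9168.000000.


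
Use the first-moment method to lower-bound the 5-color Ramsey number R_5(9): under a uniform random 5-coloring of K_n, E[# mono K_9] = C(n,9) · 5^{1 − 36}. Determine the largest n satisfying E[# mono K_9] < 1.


We need C(n, 9) · 5^{1 − 36} < 1, i.e. C(n, 9) < 5^{36 − 1} = 2910383045673370361328125.
Check values of n near the boundary:
  n = 2165: C(2165, 9) = 2832220612024886803272630; 2832220612024886803272630 < 2910383045673370361328125? YES
  n = 2166: C(2166, 9) = 2844037944203015677277940; 2844037944203015677277940 < 2910383045673370361328125? YES
  n = 2167: C(2167, 9) = 2855899084841489792706810; 2855899084841489792706810 < 2910383045673370361328125? YES
  n = 2168: C(2168, 9) = 2867804175977929537095120; 2867804175977929537095120 < 2910383045673370361328125? YES
  n = 2169: C(2169, 9) = 2879753360044504243499683; 2879753360044504243499683 < 2910383045673370361328125? YES
  n = 2170: C(2170, 9) = 2891746779868845075610510; 2891746779868845075610510 < 2910383045673370361328125? YES
  n = 2171: C(2171, 9) = 2903784578674959601827205; 2903784578674959601827205 < 2910383045673370361328125? YES
  n = 2172: C(2172, 9) = 2915866900084148060642020; 2915866900084148060642020 < 2910383045673370361328125? NO
  n = 2173: C(2173, 9) = 2927993888115921319674265; 2927993888115921319674265 < 2910383045673370361328125? NO
  n = 2174: C(2174, 9) = 2940165687188920530702934; 2940165687188920530702934 < 2910383045673370361328125? NO
The largest n with C(n, 9) < 2910383045673370361328125 is n = 2171 (where E[X] = 580756915734991920365441/582076609134674072265625 ≈ 0.9977328). Hence R_5(9) > 2171, i.e. R_5(9) ≥ 2172.

Largest n = 2171; hence R_5(9) > 2171.


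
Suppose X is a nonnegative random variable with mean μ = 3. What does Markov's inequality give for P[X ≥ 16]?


μ = E[X] = 3, a = 16.
Markov: P[X ≥ 16] ≤ μ/a = (3)/16 = 3/16.
Numerically: ≈ 0.18750.
(Since a = 16 > μ = 3.00000, the bound 3/16 is < 1 and informative.)

P[X ≥ 16] ≤ 3/16 ≈ 0.18750.


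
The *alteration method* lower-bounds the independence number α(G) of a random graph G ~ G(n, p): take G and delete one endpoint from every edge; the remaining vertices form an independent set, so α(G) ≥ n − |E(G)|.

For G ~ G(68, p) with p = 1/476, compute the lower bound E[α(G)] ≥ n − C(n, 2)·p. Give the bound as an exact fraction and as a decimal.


E[|E(G)|] = C(68, 2)·p = 2278 · (1/476) = 67/14.
E[α(G)] ≥ n − E[|E(G)|] = 68 − 67/14 = 885/14.
Numerically: ≈ 63.214.
(This is only a lower bound; the true E[α(G)] may be larger.)

E[α(G)] ≥ 885/14 ≈ 63.214.


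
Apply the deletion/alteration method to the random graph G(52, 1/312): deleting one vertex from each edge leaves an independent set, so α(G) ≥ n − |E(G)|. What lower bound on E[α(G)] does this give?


E[|E(G)|] = C(52, 2)·p = 1326 · (1/312) = 17/4.
E[α(G)] ≥ n − E[|E(G)|] = 52 − 17/4 = 191/4.
Numerically: ≈ 47.7500.
(This is only a lower bound; the true E[α(G)] may be larger.)

E[α(G)] ≥ 191/4 ≈ 47.7500.


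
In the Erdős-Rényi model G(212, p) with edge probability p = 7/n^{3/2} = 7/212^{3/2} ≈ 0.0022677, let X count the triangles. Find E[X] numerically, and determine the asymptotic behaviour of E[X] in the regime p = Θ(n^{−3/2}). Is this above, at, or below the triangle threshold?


Number of potential triangles: C(212, 3) = 1565620.
Each occurs with probability p³ ≈ (0.0022677)³ ≈ 1.1662261e-08.
By linearity: E[X] = C(212, 3)·p³ ≈ 1565620 · 1.1662261e-08 ≈ 0.01826.
Since α = 3/2 > 1, p = c/n^{3/2} = o(1/n) is below the triangle threshold p ~ 1/n. Asymptotically E[X] ~ (c³/6)·n^{3(1−α)} = (7³/6)·n^{-1.5} → 0, so by Markov's inequality G has no triangles w.h.p.

E[X] ≈ 0.01826; in regime p = Θ(1/n^{3/2}) E[X] tends to 0 (below the triangle threshold p ~ 1/n).


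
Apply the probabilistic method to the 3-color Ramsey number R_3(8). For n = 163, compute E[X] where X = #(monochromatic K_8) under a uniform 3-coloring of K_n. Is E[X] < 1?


E[X] = C(163, 8) · 3^{1 − 28} = 10380216608892 · 3^{−27} = 10380216608892/7625597484987.
As a reduced fraction: E[X] = 128150822332/94143178827 ≈ 1.3612.
Is E[X] < 1? NO.
Since E[X] ≥ 1, the first-moment bound is inconclusive at n = 163; it does NOT by itself certify R_3(8) > 163.

E[X] = 128150822332/94143178827 ≈ 1.3612; E[X] ≥ 1; first-moment method inconclusive here.


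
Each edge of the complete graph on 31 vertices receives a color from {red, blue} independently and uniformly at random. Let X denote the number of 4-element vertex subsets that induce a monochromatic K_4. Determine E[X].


Let X = Σ_S X_S over the C(31, 4) = 31465 subsets S of size 4, where X_S = 1 if the K_4 on S is monochromatic.
For a fixed S, the K_4 on S has C(4, 2) = 6 edges. P[all 6 edges red] = (1/2)^6, and likewise for blue, so P[monochromatic] = 2·(1/2)^6 = 2^{1 − 6} = 1/32.
By linearity of expectation: E[X] = C(31, 4) · 2^{1 − 6} = 31465 · 1/32 = 31465/32.
Numerically: E[X] ≈ 983.281250.

E[X] = C(31,4)·2^(1−C(4,2)) = 31465/32 ≈ 983.281250.


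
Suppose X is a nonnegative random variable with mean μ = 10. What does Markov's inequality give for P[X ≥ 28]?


μ = E[X] = 10, a = 28.
Markov: P[X ≥ 28] ≤ μ/a = (10)/28 = 5/14.
Numerically: ≈ 0.357143.
(Since a = 28 > μ = 10.000000, the bound 5/14 is < 1 and informative.)

P[X ≥ 28] ≤ 5/14 ≈ 0.357143.


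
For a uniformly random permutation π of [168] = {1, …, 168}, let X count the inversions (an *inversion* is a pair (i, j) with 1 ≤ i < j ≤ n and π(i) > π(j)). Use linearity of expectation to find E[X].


Write X = Σ X_I over the C(168, 2) = 14028 pairs i < j, with X_I the indicator of one inversion.
There are 14028 indicators.
For each fixed pair i < j, the values π(i) and π(j) are two distinct elements of {1, …, 168} in uniformly random order; by symmetry P[π(i) > π(j)] = 1/2.
By linearity: E[X] = 14028 · (1/2) = C(168, 2) · (1/2) = 14028/2 = 7014 ≈ 7014.000.

E[X] = 7014 = 7014.000.


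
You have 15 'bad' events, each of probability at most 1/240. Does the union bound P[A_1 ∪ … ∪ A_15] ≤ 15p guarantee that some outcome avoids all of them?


Union bound: P[∪_{i=1}^{15} A_i] ≤ Σ_i P[A_i] ≤ 15·p = 15·(1/240) = 1/16.
Numerically: 1/16 ≈ 0.0625000.
Is 1/16 < 1? YES.
Since P[∪ A_i] ≤ 1/16 < 1, the complement has P[∩ A_i^c] ≥ 1 − 1/16 = 15/16 > 0, so some outcome avoids every A_i.

15·p = 1/16 ≈ 0.0625000; existence CERTIFIED by the union bound.


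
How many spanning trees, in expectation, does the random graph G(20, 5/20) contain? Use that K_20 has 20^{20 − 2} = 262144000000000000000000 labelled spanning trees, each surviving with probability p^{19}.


K_20 has 20^{20 − 2} = 262144000000000000000000 labelled spanning trees.
For each such spanning tree H, let X_H = 1 if all 19 edges of H are present in G. Then P[X_H = 1] = p^{19} = (1/4)^{19} = 1/274877906944.
By linearity: E[X] = Σ_H E[X_H] = 262144000000000000000000 · p^{19} = 262144000000000000000000 · 1/274877906944 = 3814697265625/4.
Numerically: E[X] ≈ 9.537e+11.

E[X] = 262144000000000000000000 · (1/4)^{19} = 3814697265625/4 ≈ 9.537e+11.


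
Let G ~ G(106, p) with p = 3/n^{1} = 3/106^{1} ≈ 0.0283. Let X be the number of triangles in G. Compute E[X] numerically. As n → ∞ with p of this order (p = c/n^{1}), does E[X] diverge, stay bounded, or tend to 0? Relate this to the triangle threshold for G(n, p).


Number of potential triangles: C(106, 3) = 192920.
Each occurs with probability p³ ≈ (0.0283)³ ≈ 2.26697e-05.
By linearity: E[X] = C(106, 3)·p³ ≈ 192920 · 2.26697e-05 ≈ 4.373.
Here α = 1, so p = 3/n is exactly at the triangle threshold p ~ 1/n. Asymptotically E[X] → c³/6 = 3³/6 = 9/2 ≈ 4.500, a bounded constant. In this regime the triangle count is asymptotically Poisson(c³/6).

E[X] ≈ 4.373; in regime p = Θ(1/n^{1}) E[X] stays bounded (at the triangle threshold p ~ 1/n).


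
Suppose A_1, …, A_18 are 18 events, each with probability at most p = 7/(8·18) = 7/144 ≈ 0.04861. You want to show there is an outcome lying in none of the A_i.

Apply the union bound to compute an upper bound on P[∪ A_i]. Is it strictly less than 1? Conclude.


Union bound: P[∪_{i=1}^{18} A_i] ≤ Σ_i P[A_i] ≤ 18·p = 18·(7/144) = 7/8.
Numerically: 7/8 ≈ 0.87500.
Is 7/8 < 1? YES.
Since P[∪ A_i] ≤ 7/8 < 1, the complement has P[∩ A_i^c] ≥ 1 − 7/8 = 1/8 > 0, so some outcome avoids every A_i.

18·p = 7/8 ≈ 0.87500; existence CERTIFIED by the union bound.


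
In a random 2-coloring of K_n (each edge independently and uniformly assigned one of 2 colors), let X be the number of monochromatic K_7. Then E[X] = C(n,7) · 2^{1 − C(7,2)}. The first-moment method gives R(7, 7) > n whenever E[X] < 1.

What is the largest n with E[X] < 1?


We need C(n, 7) · 2^{1 − 21} < 1, i.e. C(n, 7) < 2^{21 − 1} = 1048576.
Check values of n near the boundary:
  n = 21: C(21, 7) = 116280; 116280 < 1048576? YES
  n = 22: C(22, 7) = 170544; 170544 < 1048576? YES
  n = 23: C(23, 7) = 245157; 245157 < 1048576? YES
  n = 24: C(24, 7) = 346104; 346104 < 1048576? YES
  n = 25: C(25, 7) = 480700; 480700 < 1048576? YES
  n = 26: C(26, 7) = 657800; 657800 < 1048576? YES
  n = 27: C(27, 7) = 888030; 888030 < 1048576? YES
  n = 28: C(28, 7) = 1184040; 1184040 < 1048576? NO
  n = 29: C(29, 7) = 1560780; 1560780 < 1048576? NO
  n = 30: C(30, 7) = 2035800; 2035800 < 1048576? NO
The largest n with C(n, 7) < 1048576 is n = 27 (where E[X] = 444015/524288 ≈ 0.8469). Hence R(7, 7) > 27, i.e. R(7, 7) ≥ 28.

Largest n = 27; hence R(7, 7) > 27.


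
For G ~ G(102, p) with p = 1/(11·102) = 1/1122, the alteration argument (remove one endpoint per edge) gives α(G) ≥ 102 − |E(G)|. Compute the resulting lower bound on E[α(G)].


E[|E(G)|] = C(102, 2)·p = 5151 · (1/1122) = 101/22.
E[α(G)] ≥ n − E[|E(G)|] = 102 − 101/22 = 2143/22.
Numerically: ≈ 97.4091.
(This is only a lower bound; the true E[α(G)] may be larger.)

E[α(G)] ≥ 2143/22 ≈ 97.4091.


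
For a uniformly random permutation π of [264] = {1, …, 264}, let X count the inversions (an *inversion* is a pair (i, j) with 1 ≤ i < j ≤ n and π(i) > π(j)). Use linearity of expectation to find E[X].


Write X = Σ X_I over the C(264, 2) = 34716 pairs i < j, with X_I the indicator of one inversion.
There are 34716 indicators.
For each fixed pair i < j, the values π(i) and π(j) are two distinct elements of {1, …, 264} in uniformly random order; by symmetry P[π(i) > π(j)] = 1/2.
By linearity: E[X] = 34716 · (1/2) = C(264, 2) · (1/2) = 34716/2 = 17358 ≈ 17358.0000.

E[X] = 17358 = 17358.0000.


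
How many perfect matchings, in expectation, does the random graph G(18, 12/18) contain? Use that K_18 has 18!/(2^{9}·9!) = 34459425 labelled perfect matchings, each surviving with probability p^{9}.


K_18 has 18!/(2^{9}·9!) = 34459425 labelled perfect matchings.
For each such perfect matching H, let X_H = 1 if all 9 edges of H are present in G. Then P[X_H = 1] = p^{9} = (2/3)^{9} = 512/19683.
By linearity: E[X] = Σ_H E[X_H] = 34459425 · p^{9} = 34459425 · 512/19683 = 217817600/243.
Numerically: E[X] ≈ 8.96e+05.

E[X] = 34459425 · (2/3)^{9} = 217817600/243 ≈ 8.96e+05.


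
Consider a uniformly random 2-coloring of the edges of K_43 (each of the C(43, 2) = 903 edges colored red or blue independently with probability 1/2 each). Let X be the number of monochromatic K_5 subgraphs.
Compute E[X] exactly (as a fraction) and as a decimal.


Let X = Σ_S X_S over the C(43, 5) = 962598 subsets S of size 5, where X_S = 1 if the K_5 on S is monochromatic.
For a fixed S, the K_5 on S has C(5, 2) = 10 edges. P[all 10 edges red] = (1/2)^10, and likewise for blue, so P[monochromatic] = 2·(1/2)^10 = 2^{1 − 10} = 1/512.
By linearity of expectation: E[X] = C(43, 5) · 2^{1 − 10} = 962598 · 1/512 = 481299/256.
Numerically: E[X] ≈ 1880.074219.

E[X] = C(43,5)·2^(1−C(5,2)) = 481299/256 ≈ 1880.074219.


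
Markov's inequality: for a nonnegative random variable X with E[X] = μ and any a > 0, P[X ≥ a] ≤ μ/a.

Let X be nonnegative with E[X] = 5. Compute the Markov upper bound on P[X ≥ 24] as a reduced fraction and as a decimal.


μ = E[X] = 5, a = 24.
Markov: P[X ≥ 24] ≤ μ/a = (5)/24 = 5/24.
Numerically: ≈ 0.208.
(Since a = 24 > μ = 5.000, the bound 5/24 is < 1 and informative.)

P[X ≥ 24] ≤ 5/24 ≈ 0.208.


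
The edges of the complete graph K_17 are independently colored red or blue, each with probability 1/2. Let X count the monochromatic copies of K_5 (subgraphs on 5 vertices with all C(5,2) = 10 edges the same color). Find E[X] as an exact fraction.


Let X = Σ_S X_S over the C(17, 5) = 6188 subsets S of size 5, where X_S = 1 if the K_5 on S is monochromatic.
For a fixed S, the K_5 on S has C(5, 2) = 10 edges. P[all 10 edges red] = (1/2)^10, and likewise for blue, so P[monochromatic] = 2·(1/2)^10 = 2^{1 − 10} = 1/512.
By linearity of expectation: E[X] = C(17, 5) · 2^{1 − 10} = 6188 · 1/512 = 1547/128.
Numerically: E[X] ≈ 12.086.

E[X] = C(17,5)·2^(1−C(5,2)) = 1547/128 ≈ 12.086.


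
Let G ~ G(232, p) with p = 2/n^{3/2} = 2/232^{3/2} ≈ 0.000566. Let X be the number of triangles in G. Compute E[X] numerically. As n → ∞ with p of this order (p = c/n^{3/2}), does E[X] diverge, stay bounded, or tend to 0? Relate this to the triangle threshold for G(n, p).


Number of potential triangles: C(232, 3) = 2054360.
Each occurs with probability p³ ≈ (0.000566)³ ≈ 1.812984e-10.
By linearity: E[X] = C(232, 3)·p³ ≈ 2054360 · 1.812984e-10 ≈ 0.0004.
Since α = 3/2 > 1, p = c/n^{3/2} = o(1/n) is below the triangle threshold p ~ 1/n. Asymptotically E[X] ~ (c³/6)·n^{3(1−α)} = (2³/6)·n^{-1.5} → 0, so by Markov's inequality G has no triangles w.h.p.

E[X] ≈ 0.0004; in regime p = Θ(1/n^{3/2}) E[X] tends to 0 (below the triangle threshold p ~ 1/n).


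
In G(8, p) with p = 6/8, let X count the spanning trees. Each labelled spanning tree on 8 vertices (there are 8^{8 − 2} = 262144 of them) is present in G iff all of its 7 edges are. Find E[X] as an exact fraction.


K_8 has 8^{8 − 2} = 262144 labelled spanning trees.
For each such spanning tree H, let X_H = 1 if all 7 edges of H are present in G. Then P[X_H = 1] = p^{7} = (3/4)^{7} = 2187/16384.
By linearity of expectation: E[X] = Σ_H E[X_H] = 262144 · p^{7} = 262144 · 2187/16384 = 34992.
Numerically: E[X] ≈ 3.5e+04.

E[X] = 262144 · (3/4)^{7} = 34992 ≈ 3.5e+04.


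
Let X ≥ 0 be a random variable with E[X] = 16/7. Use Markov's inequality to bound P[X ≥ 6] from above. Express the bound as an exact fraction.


μ = E[X] = 16/7, a = 6.
Markov: P[X ≥ 6] ≤ μ/a = (16/7)/6 = 8/21.
Numerically: ≈ 0.3810.
(Since a = 6 > μ = 2.2857, the bound 8/21 is < 1 and informative.)

P[X ≥ 6] ≤ 8/21 ≈ 0.3810.


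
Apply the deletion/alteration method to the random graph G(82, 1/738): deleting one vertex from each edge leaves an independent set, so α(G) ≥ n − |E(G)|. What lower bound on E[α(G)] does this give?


E[|E(G)|] = C(82, 2)·p = 3321 · (1/738) = 9/2.
E[α(G)] ≥ n − E[|E(G)|] = 82 − 9/2 = 155/2.
Numerically: ≈ 77.50000.
(This is only a lower bound; the true E[α(G)] may be larger.)

E[α(G)] ≥ 155/2 ≈ 77.50000.


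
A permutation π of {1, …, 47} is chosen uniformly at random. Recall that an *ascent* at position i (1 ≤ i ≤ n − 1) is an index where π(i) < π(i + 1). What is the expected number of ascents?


Write X = Σ X_I over i = 1, …, 46, with X_I the indicator of one ascent.
There are 46 indicators.
For each fixed i, the pair (π(i), π(i+1)) is a uniformly random ordered pair of distinct values from {1, …, 47}; by symmetry P[π(i) < π(i+1)] = 1/2.
By linearity: E[X] = 46 · (1/2) = (47 − 1) · (1/2) = 23 ≈ 23.00000.

E[X] = 23 = 23.00000.


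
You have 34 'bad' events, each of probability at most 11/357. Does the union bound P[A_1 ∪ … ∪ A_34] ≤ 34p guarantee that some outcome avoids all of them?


Union bound: P[∪_{i=1}^{34} A_i] ≤ Σ_i P[A_i] ≤ 34·p = 34·(11/357) = 22/21.
Numerically: 22/21 ≈ 1.0476190.
Is 22/21 < 1? NO.
Since the bound 22/21 is ≥ 1, the union bound is uninformative here; it does NOT by itself certify existence.

34·p = 22/21 ≈ 1.0476190; existence NOT certified by the union bound.


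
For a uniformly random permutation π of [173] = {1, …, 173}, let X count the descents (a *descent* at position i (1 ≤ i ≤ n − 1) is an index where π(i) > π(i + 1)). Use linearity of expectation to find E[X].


Write X = Σ X_I over i = 1, …, 172, with X_I the indicator of one descent.
There are 172 indicators.
For each fixed i, the pair (π(i), π(i+1)) is a uniformly random ordered pair of distinct values from {1, …, 173}; by symmetry P[π(i) > π(i+1)] = 1/2.
By linearity: E[X] = 172 · (1/2) = (173 − 1) · (1/2) = 86 ≈ 86.000.

E[X] = 86 = 86.000.


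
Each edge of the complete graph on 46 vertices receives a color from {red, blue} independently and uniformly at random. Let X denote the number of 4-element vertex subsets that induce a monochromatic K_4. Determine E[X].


Let X = Σ_S X_S over the C(46, 4) = 163185 subsets S of size 4, where X_S = 1 if the K_4 on S is monochromatic.
For a fixed S, the K_4 on S has C(4, 2) = 6 edges. P[all 6 edges red] = (1/2)^6, and likewise for blue, so P[monochromatic] = 2·(1/2)^6 = 2^{1 − 6} = 1/32.
By linearity of expectation: E[X] = C(46, 4) · 2^{1 − 6} = 163185 · 1/32 = 163185/32.
Numerically: E[X] ≈ 5099.531.

E[X] = C(46,4)·2^(1−C(4,2)) = 163185/32 ≈ 5099.531.


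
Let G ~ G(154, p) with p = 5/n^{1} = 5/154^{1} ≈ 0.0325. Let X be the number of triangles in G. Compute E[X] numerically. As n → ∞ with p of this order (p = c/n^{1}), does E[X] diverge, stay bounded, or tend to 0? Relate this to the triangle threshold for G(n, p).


Number of potential triangles: C(154, 3) = 596904.
Each occurs with probability p³ ≈ (0.0325)³ ≈ 3.42253e-05.
By linearity: E[X] = C(154, 3)·p³ ≈ 596904 · 3.42253e-05 ≈ 20.429.
Here α = 1, so p = 5/n is exactly at the triangle threshold p ~ 1/n. Asymptotically E[X] → c³/6 = 5³/6 = 125/6 ≈ 20.833, a bounded constant. In this regime the triangle count is asymptotically Poisson(c³/6).

E[X] ≈ 20.429; in regime p = Θ(1/n^{1}) E[X] stays bounded (at the triangle threshold p ~ 1/n).


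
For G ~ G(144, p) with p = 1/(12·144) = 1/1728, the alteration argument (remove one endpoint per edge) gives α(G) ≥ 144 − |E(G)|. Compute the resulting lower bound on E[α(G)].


E[|E(G)|] = C(144, 2)·p = 10296 · (1/1728) = 143/24.
E[α(G)] ≥ n − E[|E(G)|] = 144 − 143/24 = 3313/24.
Numerically: ≈ 138.0417.
(This is only a lower bound; the true E[α(G)] may be larger.)

E[α(G)] ≥ 3313/24 ≈ 138.0417.


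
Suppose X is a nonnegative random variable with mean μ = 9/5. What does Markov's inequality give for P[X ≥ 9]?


μ = E[X] = 9/5, a = 9.
Markov: P[X ≥ 9] ≤ μ/a = (9/5)/9 = 1/5.
Numerically: ≈ 0.2000.
(Since a = 9 > μ = 1.8000, the bound 1/5 is < 1 and informative.)

P[X ≥ 9] ≤ 1/5 ≈ 0.2000.
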